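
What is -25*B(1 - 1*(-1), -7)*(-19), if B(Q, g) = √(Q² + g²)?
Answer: 475*√53 ≈ 3458.1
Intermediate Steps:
-25*B(1 - 1*(-1), -7)*(-19) = -25*√((1 - 1*(-1))² + (-7)²)*(-19) = -25*√((1 + 1)² + 49)*(-19) = -25*√(2² + 49)*(-19) = -25*√(4 + 49)*(-19) = -25*√53*(-19) = 475*√53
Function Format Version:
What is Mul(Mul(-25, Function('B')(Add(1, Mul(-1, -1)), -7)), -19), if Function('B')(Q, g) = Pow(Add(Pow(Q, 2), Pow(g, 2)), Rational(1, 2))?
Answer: Mul(475, Pow(53, Rational(1, 2))) ≈ 3458.1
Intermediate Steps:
Mul(Mul(-25, Function('B')(Add(1, Mul(-1, -1)), -7)), -19) = Mul(Mul(-25, Pow(Add(Pow(Add(1, Mul(-1, -1)), 2), Pow(-7, 2)), Rational(1, 2))), -19) = Mul(Mul(-25, Pow(Add(Pow(Add(1, 1), 2), 49), Rational(1, 2))), -19) = Mul(Mul(-25, Pow(Add(Pow(2, 2), 49), Rational(1, 2))), -19) = Mul(Mul(-25, Pow(Add(4, 49), Rational(1, 2))), -19) = Mul(Mul(-25, Pow(53, Rational(1, 2))), -19) = Mul(475, Pow(53, Rational(1, 2)))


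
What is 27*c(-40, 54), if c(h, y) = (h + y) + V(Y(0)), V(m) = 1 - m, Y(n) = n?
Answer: 405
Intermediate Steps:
c(h, y) = 1 + h + y (c(h, y) = (h + y) + (1 - 1*0) = (h + y) + (1 + 0) = (h + y) + 1 = 1 + h + y)
27*c(-40, 54) = 27*(1 - 40 + 54) = 27*15 = 405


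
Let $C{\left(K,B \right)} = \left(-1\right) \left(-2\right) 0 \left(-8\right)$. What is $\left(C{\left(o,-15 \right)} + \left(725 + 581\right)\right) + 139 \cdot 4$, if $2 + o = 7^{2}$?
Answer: $1862$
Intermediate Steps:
$o = 47$ ($o = -2 + 7^{2} = -2 + 49 = 47$)
$C{\left(K,B \right)} = 0$ ($C{\left(K,B \right)} = 2 \cdot 0 = 0$)
$\left(C{\left(o,-15 \right)} + \left(725 + 581\right)\right) + 139 \cdot 4 = \left(0 + \left(725 + 581\right)\right) + 139 \cdot 4 = \left(0 + 1306\right) + 556 = 1306 + 556 = 1862$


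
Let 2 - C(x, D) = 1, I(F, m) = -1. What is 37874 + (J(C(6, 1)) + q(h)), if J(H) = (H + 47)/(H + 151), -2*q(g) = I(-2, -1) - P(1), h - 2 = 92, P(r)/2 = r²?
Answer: 1439281/38 ≈ 37876.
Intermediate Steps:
P(r) = 2*r²
C(x, D) = 1 (C(x, D) = 2 - 1*1 = 2 - 1 = 1)
h = 94 (h = 2 + 92 = 94)
q(g) = 3/2 (q(g) = -(-1 - 2*1²)/2 = -(-1 - 2)/2 = -½*(-3) = 3/2)
J(H) = (47 + H)/(151 + H)
37874 + (J(C(6, 1)) + q(h)) = 37874 + ((47 + 1)/(151 + 1) + 3/2) = 37874 + (48/152 + 3/2) = 37874 + ((1/152)*48 + 3/2) = 37874 + (6/19 + 3/2) = 37874 + 69/38 = 1439281/38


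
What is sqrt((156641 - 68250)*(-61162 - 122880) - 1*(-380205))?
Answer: 17*I*sqrt(56288153) ≈ 1.2754e+5*I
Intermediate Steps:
sqrt((156641 - 68250)*(-61162 - 122880) - 1*(-380205)) = sqrt(88391*(-184042) + 380205) = sqrt(-16267656422 + 380205) = sqrt(-16267276217) = 17*I*sqrt(56288153)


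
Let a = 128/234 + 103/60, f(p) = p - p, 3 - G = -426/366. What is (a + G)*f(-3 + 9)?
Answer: 0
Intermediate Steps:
G = 254/61 (G = 3 - (-426)/366 = 3 - 1*(-71/61) = 3 + 71/61 = 254/61 ≈ 4.1639)
f(p) = 0
a = 5297/2340 (a = 128*(1/234) + 103*(1/60) = 64/117 + 103/60 = 5297/2340 ≈ 2.2637)
(a + G)*f(-3 + 9) = (5297/2340 + 254/61)*0 = (917477/142740)*0 = 0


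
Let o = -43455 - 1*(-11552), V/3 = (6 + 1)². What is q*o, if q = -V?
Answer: 4689741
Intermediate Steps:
V = 147 (V = 3*(6 + 1)² = 3*7² = 3*49 = 147)
q = -147 (q = -1*147 = -147)
o = -31903 (o = -43455 + 11552 = -31903)
q*o = -147*(-31903) = 4689741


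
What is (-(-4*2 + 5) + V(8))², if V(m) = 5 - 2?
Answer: 36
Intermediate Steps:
V(m) = 3
(-(-4*2 + 5) + V(8))² = (-(-4*2 + 5) + 3)² = (-(-8 + 5) + 3)² = (-1*(-3) + 3)² = (3 + 3)² = 6² = 36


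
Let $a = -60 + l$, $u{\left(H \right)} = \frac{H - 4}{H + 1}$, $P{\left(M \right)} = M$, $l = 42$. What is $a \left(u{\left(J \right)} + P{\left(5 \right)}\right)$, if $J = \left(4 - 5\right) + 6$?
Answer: $-93$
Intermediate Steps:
$J = 5$ ($J = -1 + 6 = 5$)
$u{\left(H \right)} = \frac{-4 + H}{1 + H}$
$a = -18$ ($a = -60 + 42 = -18$)
$a \left(u{\left(J \right)} + P{\left(5 \right)}\right) = - 18 \left(\frac{-4 + 5}{1 + 5} + 5\right) = - 18 \left(\frac{1}{6} \cdot 1 + 5\right) = - 18 \left(\frac{1}{6} + 5\right) = \left(-18\right) \frac{31}{6} = -93$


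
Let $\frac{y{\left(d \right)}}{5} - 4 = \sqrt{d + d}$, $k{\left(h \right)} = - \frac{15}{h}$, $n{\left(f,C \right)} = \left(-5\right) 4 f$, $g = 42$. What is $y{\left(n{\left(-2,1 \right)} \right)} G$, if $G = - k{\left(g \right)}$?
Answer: $\frac{50}{7} + \frac{50 \sqrt{5}}{7} \approx 23.115$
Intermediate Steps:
$n{\left(f,C \right)} = - 20 f$
$y{\left(d \right)} = 20 + 5 \sqrt{2} \sqrt{d}$ ($y{\left(d \right)} = 20 + 5 \sqrt{d + d} = 20 + 5 \sqrt{2 d} = 20 + 5 \sqrt{2} \sqrt{d}$)
$G = \frac{5}{14}$ ($G = - \frac{-15}{42} = \left(-1\right) \left(- \frac{5}{14}\right) = \frac{5}{14} \approx 0.35714$)
$y{\left(n{\left(-2,1 \right)} \right)} G = \left(20 + 5 \sqrt{2} \sqrt{\left(-20\right) \left(-2\right)}\right) \frac{5}{14} = \left(20 + 5 \sqrt{2} \sqrt{40}\right) \frac{5}{14} = \left(20 + 5 \sqrt{2} \cdot 2 \sqrt{10}\right) \frac{5}{14} = \left(20 + 20 \sqrt{5}\right) \frac{5}{14} = \frac{50}{7} + \frac{50 \sqrt{5}}{7}$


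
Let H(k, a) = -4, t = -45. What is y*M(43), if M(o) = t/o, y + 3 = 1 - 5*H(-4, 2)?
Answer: -810/43 ≈ -18.837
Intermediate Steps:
y = 18 (y = -3 + (1 - 5*(-4)) = -3 + (1 + 20) = -3 + 21 = 18)
M(o) = -45/o
y*M(43) = 18*(-45/43) = -810/43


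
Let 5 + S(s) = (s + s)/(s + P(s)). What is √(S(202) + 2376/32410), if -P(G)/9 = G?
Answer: I*√5437636365/32410 ≈ 2.2752*I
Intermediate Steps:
P(G) = -9*G
S(s) = -21/4 (S(s) = -5 + (s + s)/(s - 9*s) = -5 + (2*s)/((-8*s)) = -5 + (2*s)*(-1/(8*s)) = -5 - ¼ = -21/4)
√(S(202) + 2376/32410) = √(-21/4 + 2376/32410) = √(-21/4 + 2376*(1/32410)) = √(-21/4 + 1188/16205) = √(-335553/64820) = I*√5437636365/32410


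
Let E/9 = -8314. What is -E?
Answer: 74826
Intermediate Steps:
E = -74826 (E = 9*(-8314) = -74826)
-E = -1*(-74826) = 74826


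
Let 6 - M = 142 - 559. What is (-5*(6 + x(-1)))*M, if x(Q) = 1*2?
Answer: -16920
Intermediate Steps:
M = 423 (M = 6 - (142 - 559) = 6 - 1*(-417) = 6 + 417 = 423)
x(Q) = 2
(-5*(6 + x(-1)))*M = -5*(6 + 2)*423 = -5*8*423 = -40*423 = -16920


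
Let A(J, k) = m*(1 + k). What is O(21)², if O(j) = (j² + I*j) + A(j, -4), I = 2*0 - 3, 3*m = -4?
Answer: 145924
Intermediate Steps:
m = -4/3 (m = (⅓)*(-4) = -4/3 ≈ -1.3333)
A(J, k) = -4/3 - 4*k/3 (A(J, k) = -4*(1 + k)/3 = -4/3 - 4*k/3)
I = -3 (I = 0 - 3 = -3)
O(j) = 4 + j² - 3*j (O(j) = (j² - 3*j) + (-4/3 - 4/3*(-4)) = (j² - 3*j) + (-4/3 + 16/3) = (j² - 3*j) + 4 = 4 + j² - 3*j)
O(21)² = (4 + 21² - 3*21)² = (4 + 441 - 63)² = 382² = 145924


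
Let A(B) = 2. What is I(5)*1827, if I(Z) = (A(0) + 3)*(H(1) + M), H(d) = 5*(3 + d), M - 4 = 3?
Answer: 246645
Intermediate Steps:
M = 7 (M = 4 + 3 = 7)
H(d) = 15 + 5*d
I(Z) = 135 (I(Z) = (2 + 3)*((15 + 5*1) + 7) = 5*((15 + 5) + 7) = 5*(20 + 7) = 5*27 = 135)
I(5)*1827 = 135*1827 = 246645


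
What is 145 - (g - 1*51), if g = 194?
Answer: 2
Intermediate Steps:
145 - (g - 1*51) = 145 - (194 - 1*51) = 145 - (194 - 51) = 145 - 1*143 = 145 - 143 = 2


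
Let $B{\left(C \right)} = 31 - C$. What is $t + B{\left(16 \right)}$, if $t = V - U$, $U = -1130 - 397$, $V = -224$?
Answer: $1318$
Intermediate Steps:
$U = -1527$ ($U = -1130 - 397 = -1527$)
$t = 1303$ ($t = -224 - -1527 = -224 + 1527 = 1303$)
$t + B{\left(16 \right)} = 1303 + \left(31 - 16\right) = 1303 + 15 = 1318$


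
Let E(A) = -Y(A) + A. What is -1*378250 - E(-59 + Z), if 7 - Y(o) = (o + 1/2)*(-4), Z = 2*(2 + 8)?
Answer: -378358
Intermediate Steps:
Z = 20 (Z = 2*10 = 20)
Y(o) = 9 + 4*o (Y(o) = 7 - (o + 1/2)*(-4) = 7 - (o + ½)*(-4) = 7 - (½ + o)*(-4) = 7 - (-2 - 4*o) = 7 + (2 + 4*o) = 9 + 4*o)
E(A) = -9 - 3*A (E(A) = -(9 + 4*A) + A = (-9 - 4*A) + A = -9 - 3*A)
-1*378250 - E(-59 + Z) = -1*378250 - (-9 - 3*(-59 + 20)) = -378250 - (-9 - 3*(-39)) = -378250 - (-9 + 117) = -378250 - 1*108 = -378250 - 108 = -378358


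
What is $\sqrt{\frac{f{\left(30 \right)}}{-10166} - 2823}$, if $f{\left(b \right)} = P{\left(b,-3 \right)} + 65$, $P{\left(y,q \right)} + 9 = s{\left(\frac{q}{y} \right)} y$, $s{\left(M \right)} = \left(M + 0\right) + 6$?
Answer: $\frac{i \sqrt{291752519266}}{10166} \approx 53.132 i$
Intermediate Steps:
$s{\left(M \right)} = 6 + M$ ($s{\left(M \right)} = M + 6 = 6 + M$)
$P{\left(y,q \right)} = -9 + y \left(6 + \frac{q}{y}\right)$ ($P{\left(y,q \right)} = -9 + \left(6 + \frac{q}{y}\right) y = -9 + y \left(6 + \frac{q}{y}\right)$)
$f{\left(b \right)} = 53 + 6 b$ ($f{\left(b \right)} = \left(-9 - 3 + 6 b\right) + 65 = \left(-12 + 6 b\right) + 65 = 53 + 6 b$)
$\sqrt{\frac{f{\left(30 \right)}}{-10166} - 2823} = \sqrt{\frac{53 + 6 \cdot 30}{-10166} - 2823} = \sqrt{\left(53 + 180\right) \left(- \frac{1}{10166}\right) - 2823} = \sqrt{233 \left(- \frac{1}{10166}\right) - 2823} = \sqrt{- \frac{233}{10166} - 2823} = \sqrt{- \frac{28698851}{10166}} = \frac{i \sqrt{291752519266}}{10166}$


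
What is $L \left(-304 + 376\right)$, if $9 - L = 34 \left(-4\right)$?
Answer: $10440$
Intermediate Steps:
$L = 145$ ($L = 9 - 34 \left(-4\right) = 9 - -136 = 9 + 136 = 145$)
$L \left(-304 + 376\right) = 145 \left(-304 + 376\right) = 145 \cdot 72 = 10440$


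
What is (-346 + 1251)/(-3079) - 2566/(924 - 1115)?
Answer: 7727859/588089 ≈ 13.141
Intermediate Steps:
(-346 + 1251)/(-3079) - 2566/(924 - 1115) = 905*(-1/3079) - 2566/(-191) = -905/3079 - 2566*(-1/191) = -905/3079 + 2566/191 = 7727859/588089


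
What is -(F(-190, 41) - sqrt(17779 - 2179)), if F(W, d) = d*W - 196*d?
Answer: 15826 + 20*sqrt(39) ≈ 15951.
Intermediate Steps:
F(W, d) = -196*d + W*d (F(W, d) = W*d - 196*d = -196*d + W*d)
-(F(-190, 41) - sqrt(17779 - 2179)) = -(41*(-196 - 190) - sqrt(17779 - 2179)) = -(41*(-386) - sqrt(15600)) = -(-15826 - 20*sqrt(39)) = 15826 + 20*sqrt(39)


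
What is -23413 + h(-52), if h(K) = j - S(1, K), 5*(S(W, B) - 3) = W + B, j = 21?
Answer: -116924/5 ≈ -23385.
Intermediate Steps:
S(W, B) = 3 + B/5 + W/5 (S(W, B) = 3 + (W + B)/5 = 3 + (B + W)/5 = 3 + (B/5 + W/5) = 3 + B/5 + W/5)
h(K) = 89/5 - K/5 (h(K) = 21 - (3 + K/5 + (⅕)*1) = 21 - (3 + K/5 + ⅕) = 21 - (16/5 + K/5) = 21 + (-16/5 - K/5) = 89/5 - K/5)
-23413 + h(-52) = -23413 + (89/5 - ⅕*(-52)) = -23413 + (89/5 + 52/5) = -23413 + 141/5 = -116924/5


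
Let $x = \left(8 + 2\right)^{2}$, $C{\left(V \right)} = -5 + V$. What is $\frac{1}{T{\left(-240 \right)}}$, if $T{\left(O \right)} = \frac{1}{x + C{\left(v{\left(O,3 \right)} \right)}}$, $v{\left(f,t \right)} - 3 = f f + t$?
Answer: $57701$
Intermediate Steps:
$v{\left(f,t \right)} = 3 + t + f^{2}$ ($v{\left(f,t \right)} = 3 + \left(f f + t\right) = 3 + \left(f^{2} + t\right) = 3 + \left(t + f^{2}\right) = 3 + t + f^{2}$)
$x = 100$ ($x = 10^{2} = 100$)
$T{\left(O \right)} = \frac{1}{101 + O^{2}}$ ($T{\left(O \right)} = \frac{1}{100 + \left(-5 + \left(3 + 3 + O^{2}\right)\right)} = \frac{1}{100 + \left(-5 + \left(6 + O^{2}\right)\right)} = \frac{1}{100 + \left(1 + O^{2}\right)} = \frac{1}{101 + O^{2}}$)
$\frac{1}{T{\left(-240 \right)}} = \frac{1}{\frac{1}{101 + \left(-240\right)^{2}}} = \frac{1}{\frac{1}{101 + 57600}} = \frac{1}{\frac{1}{57701}} = 57701$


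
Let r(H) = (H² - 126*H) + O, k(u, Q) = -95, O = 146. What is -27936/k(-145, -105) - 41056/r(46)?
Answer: 2700688/8835 ≈ 305.68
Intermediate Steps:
r(H) = 146 + H² - 126*H (r(H) = (H² - 126*H) + 146 = 146 + H² - 126*H)
-27936/k(-145, -105) - 41056/r(46) = -27936/(-95) - 41056/(146 + 46² - 126*46) = -27936*(-1/95) - 41056/(146 + 2116 - 5796) = 27936/95 - 41056/(-3534) = 27936/95 - 41056*(-1/3534) = 27936/95 + 20528/1767 = 2700688/8835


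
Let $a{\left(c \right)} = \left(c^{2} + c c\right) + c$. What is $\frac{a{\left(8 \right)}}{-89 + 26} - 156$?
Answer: $- \frac{9964}{63} \approx -158.16$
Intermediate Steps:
$a{\left(c \right)} = c + 2 c^{2}$ ($a{\left(c \right)} = \left(c^{2} + c^{2}\right) + c = 2 c^{2} + c = c + 2 c^{2}$)
$\frac{a{\left(8 \right)}}{-89 + 26} - 156 = \frac{8 \left(1 + 2 \cdot 8\right)}{-89 + 26} - 156 = \frac{8 \left(1 + 16\right)}{-63} - 156 = 8 \cdot 17 \left(- \frac{1}{63}\right) - 156 = 136 \left(- \frac{1}{63}\right) - 156 = - \frac{136}{63} - 156 = - \frac{9964}{63}$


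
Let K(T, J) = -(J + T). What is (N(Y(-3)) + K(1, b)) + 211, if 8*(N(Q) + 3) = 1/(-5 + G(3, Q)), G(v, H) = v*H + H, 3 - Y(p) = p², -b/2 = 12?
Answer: 53591/232 ≈ 231.00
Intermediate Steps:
b = -24 (b = -2*12 = -24)
Y(p) = 3 - p²
G(v, H) = H + H*v (G(v, H) = H*v + H = H + H*v)
K(T, J) = -J - T
N(Q) = -3 + 1/(8*(-5 + 4*Q)) (N(Q) = -3 + 1/(8*(-5 + Q*(1 + 3))) = -3 + 1/(8*(-5 + Q*4)) = -3 + 1/(8*(-5 + 4*Q)))
(N(Y(-3)) + K(1, b)) + 211 = ((121 - 96*(3 - 1*(-3)²))/(8*(-5 + 4*(3 - 1*(-3)²))) + (-1*(-24) - 1*1)) + 211 = ((121 - 96*(3 - 1*9))/(8*(-5 + 4*(3 - 1*9))) + (24 - 1)) + 211 = ((121 - 96*(3 - 9))/(8*(-5 + 4*(3 - 9))) + 23) + 211 = ((121 - 96*(-6))/(8*(-5 + 4*(-6))) + 23) + 211 = ((121 + 576)/(8*(-5 - 24)) + 23) + 211 = ((⅛)*697/(-29) + 23) + 211 = ((⅛)*(-1/29)*697 + 23) + 211 = (-697/232 + 23) + 211 = 4639/232 + 211 = 53591/232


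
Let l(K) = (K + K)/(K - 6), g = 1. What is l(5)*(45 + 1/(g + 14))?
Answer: -1352/3 ≈ -450.67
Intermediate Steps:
l(K) = 2*K/(-6 + K) (l(K) = (2*K)/(-6 + K) = 2*K/(-6 + K))
l(5)*(45 + 1/(g + 14)) = (2*5/(-6 + 5))*(45 + 1/(1 + 14)) = (2*5/(-1))*(45 + 1/15) = (2*5*(-1))*(45 + 1/15) = -10*676/15 = -1352/3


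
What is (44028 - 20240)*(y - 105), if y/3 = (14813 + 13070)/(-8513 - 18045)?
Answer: -34162410666/13279 ≈ -2.5727e+6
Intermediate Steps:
y = -83649/26558 (y = 3*((14813 + 13070)/(-8513 - 18045)) = 3*(27883/(-26558)) = 3*(27883*(-1/26558)) = 3*(-27883/26558) = -83649/26558 ≈ -3.1497)
(44028 - 20240)*(y - 105) = (44028 - 20240)*(-83649/26558 - 105) = 23788*(-2872239/26558) = -34162410666/13279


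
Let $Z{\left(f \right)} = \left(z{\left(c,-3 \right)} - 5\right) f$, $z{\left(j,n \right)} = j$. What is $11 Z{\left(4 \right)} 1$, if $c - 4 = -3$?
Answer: $-176$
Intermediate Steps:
$c = 1$ ($c = 4 - 3 = 1$)
$Z{\left(f \right)} = - 4 f$ ($Z{\left(f \right)} = \left(1 - 5\right) f = - 4 f$)
$11 Z{\left(4 \right)} 1 = 11 \left(\left(-4\right) 4\right) 1 = 11 \left(-16\right) 1 = \left(-176\right) 1 = -176$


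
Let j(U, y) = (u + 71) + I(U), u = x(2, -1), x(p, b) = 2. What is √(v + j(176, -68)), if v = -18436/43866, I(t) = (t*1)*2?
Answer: √22694092159/7311 ≈ 20.605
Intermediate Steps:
I(t) = 2*t (I(t) = t*2 = 2*t)
u = 2
v = -9218/21933 (v = -18436*1/43866 = -9218/21933 ≈ -0.42028)
j(U, y) = 73 + 2*U (j(U, y) = (2 + 71) + 2*U = 73 + 2*U)
√(v + j(176, -68)) = √(-9218/21933 + (73 + 2*176)) = √(-9218/21933 + (73 + 352)) = √(-9218/21933 + 425) = √(9312307/21933) = √22694092159/7311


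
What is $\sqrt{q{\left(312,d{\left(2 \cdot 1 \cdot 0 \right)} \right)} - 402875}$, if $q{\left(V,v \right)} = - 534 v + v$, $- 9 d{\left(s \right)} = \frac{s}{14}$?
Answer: $5 i \sqrt{16115} \approx 634.72 i$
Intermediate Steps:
$d{\left(s \right)} = - \frac{s}{126}$ ($d{\left(s \right)} = - \frac{s \frac{1}{14}}{9} = - \frac{\frac{1}{14} s}{9} = - \frac{s}{126}$)
$q{\left(V,v \right)} = - 533 v$
$\sqrt{q{\left(312,d{\left(2 \cdot 1 \cdot 0 \right)} \right)} - 402875} = \sqrt{- 533 \left(- \frac{2 \cdot 1 \cdot 0}{126}\right) - 402875} = \sqrt{- 533 \left(- \frac{2 \cdot 0}{126}\right) - 402875} = \sqrt{- 533 \left(\left(- \frac{1}{126}\right) 0\right) - 402875} = \sqrt{\left(-533\right) 0 - 402875} = \sqrt{0 - 402875} = \sqrt{-402875} = 5 i \sqrt{16115}$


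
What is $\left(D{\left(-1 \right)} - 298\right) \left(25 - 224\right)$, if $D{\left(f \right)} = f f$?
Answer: $59103$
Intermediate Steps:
$D{\left(f \right)} = f^{2}$
$\left(D{\left(-1 \right)} - 298\right) \left(25 - 224\right) = \left(\left(-1\right)^{2} - 298\right) \left(25 - 224\right) = \left(1 - 298\right) \left(-199\right) = \left(-297\right) \left(-199\right) = 59103$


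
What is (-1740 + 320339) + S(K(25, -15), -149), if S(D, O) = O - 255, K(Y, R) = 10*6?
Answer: 318195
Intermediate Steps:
K(Y, R) = 60
S(D, O) = -255 + O
(-1740 + 320339) + S(K(25, -15), -149) = (-1740 + 320339) + (-255 - 149) = 318599 - 404 = 318195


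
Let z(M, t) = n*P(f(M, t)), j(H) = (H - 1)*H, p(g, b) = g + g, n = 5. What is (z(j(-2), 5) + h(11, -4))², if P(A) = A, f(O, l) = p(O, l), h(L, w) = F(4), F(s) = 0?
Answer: 3600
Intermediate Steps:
h(L, w) = 0
p(g, b) = 2*g
f(O, l) = 2*O
j(H) = H*(-1 + H) (j(H) = (-1 + H)*H = H*(-1 + H))
z(M, t) = 10*M (z(M, t) = 5*(2*M) = 10*M)
(z(j(-2), 5) + h(11, -4))² = (10*(-2*(-1 - 2)) + 0)² = (10*(-2*(-3)) + 0)² = (10*6 + 0)² = (60 + 0)² = 60² = 3600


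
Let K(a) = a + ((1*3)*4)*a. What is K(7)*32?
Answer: 2912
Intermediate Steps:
K(a) = 13*a (K(a) = a + (3*4)*a = a + 12*a = 13*a)
K(7)*32 = (13*7)*32 = 91*32 = 2912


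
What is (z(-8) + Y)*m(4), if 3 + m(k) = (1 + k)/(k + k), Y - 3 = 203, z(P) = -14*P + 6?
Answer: -1539/2 ≈ -769.50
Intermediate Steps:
z(P) = 6 - 14*P
Y = 206 (Y = 3 + 203 = 206)
m(k) = -3 + (1 + k)/(2*k) (m(k) = -3 + (1 + k)/(k + k) = -3 + (1 + k)/((2*k)) = -3 + (1 + k)*(1/(2*k)) = -3 + (1 + k)/(2*k))
(z(-8) + Y)*m(4) = ((6 - 14*(-8)) + 206)*((½)*(1 - 5*4)/4) = ((6 + 112) + 206)*((½)*(¼)*(1 - 20)) = (118 + 206)*((½)*(¼)*(-19)) = 324*(-19/8) = -1539/2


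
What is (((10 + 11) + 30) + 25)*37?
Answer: 2812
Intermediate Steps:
(((10 + 11) + 30) + 25)*37 = ((21 + 30) + 25)*37 = (51 + 25)*37 = 76*37 = 2812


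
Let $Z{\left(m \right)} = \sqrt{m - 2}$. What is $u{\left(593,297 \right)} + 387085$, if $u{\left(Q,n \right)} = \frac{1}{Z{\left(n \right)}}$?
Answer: $387085 + \frac{\sqrt{295}}{295} \approx 3.8709 \cdot 10^{5}$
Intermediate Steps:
$Z{\left(m \right)} = \sqrt{-2 + m}$
$u{\left(Q,n \right)} = \frac{1}{\sqrt{-2 + n}}$
$u{\left(593,297 \right)} + 387085 = \frac{1}{\sqrt{-2 + 297}} + 387085 = \frac{1}{\sqrt{295}} + 387085 = \frac{\sqrt{295}}{295} + 387085 = 387085 + \frac{\sqrt{295}}{295}$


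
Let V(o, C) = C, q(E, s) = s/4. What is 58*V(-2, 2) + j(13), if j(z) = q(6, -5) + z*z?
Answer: 1135/4 ≈ 283.75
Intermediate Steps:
q(E, s) = s/4 (q(E, s) = s*(¼) = s/4)
j(z) = -5/4 + z² (j(z) = (¼)*(-5) + z*z = -5/4 + z²)
58*V(-2, 2) + j(13) = 58*2 + (-5/4 + 13²) = 116 + (-5/4 + 169) = 116 + 671/4 = 1135/4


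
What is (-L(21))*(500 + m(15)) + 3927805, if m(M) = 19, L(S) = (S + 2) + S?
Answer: 3904969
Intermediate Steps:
L(S) = 2 + 2*S (L(S) = (2 + S) + S = 2 + 2*S)
(-L(21))*(500 + m(15)) + 3927805 = (-(2 + 2*21))*(500 + 19) + 3927805 = -(2 + 42)*519 + 3927805 = -1*44*519 + 3927805 = -44*519 + 3927805 = -22836 + 3927805 = 3904969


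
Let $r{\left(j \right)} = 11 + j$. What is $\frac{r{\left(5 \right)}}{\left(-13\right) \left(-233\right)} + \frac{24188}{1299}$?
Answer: $\frac{73286236}{3934671} \approx 18.626$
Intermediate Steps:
$\frac{r{\left(5 \right)}}{\left(-13\right) \left(-233\right)} + \frac{24188}{1299} = \frac{11 + 5}{\left(-13\right) \left(-233\right)} + \frac{24188}{1299} = \frac{16}{3029} + 24188 \cdot \frac{1}{1299} = 16 \cdot \frac{1}{3029} + \frac{24188}{1299} = \frac{16}{3029} + \frac{24188}{1299} = \frac{73286236}{3934671}$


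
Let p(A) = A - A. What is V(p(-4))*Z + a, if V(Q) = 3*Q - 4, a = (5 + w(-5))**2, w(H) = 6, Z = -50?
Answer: 321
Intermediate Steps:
p(A) = 0
a = 121 (a = (5 + 6)**2 = 11**2 = 121)
V(Q) = -4 + 3*Q
V(p(-4))*Z + a = (-4 + 3*0)*(-50) + 121 = (-4 + 0)*(-50) + 121 = -4*(-50) + 121 = 200 + 121 = 321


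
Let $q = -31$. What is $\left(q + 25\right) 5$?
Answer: $-30$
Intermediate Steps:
$\left(q + 25\right) 5 = \left(-31 + 25\right) 5 = \left(-6\right) 5 = -30$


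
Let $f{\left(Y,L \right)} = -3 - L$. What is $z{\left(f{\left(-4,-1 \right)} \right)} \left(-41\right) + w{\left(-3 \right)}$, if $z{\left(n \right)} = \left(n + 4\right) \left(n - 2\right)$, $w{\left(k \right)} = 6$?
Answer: $334$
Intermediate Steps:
$z{\left(n \right)} = \left(-2 + n\right) \left(4 + n\right)$ ($z{\left(n \right)} = \left(4 + n\right) \left(-2 + n\right) = \left(-2 + n\right) \left(4 + n\right)$)
$z{\left(f{\left(-4,-1 \right)} \right)} \left(-41\right) + w{\left(-3 \right)} = \left(-8 + \left(-3 - -1\right)^{2} + 2 \left(-3 - -1\right)\right) \left(-41\right) + 6 = \left(-8 + \left(-3 + 1\right)^{2} + 2 \left(-3 + 1\right)\right) \left(-41\right) + 6 = \left(-8 + \left(-2\right)^{2} + 2 \left(-2\right)\right) \left(-41\right) + 6 = \left(-8 + 4 - 4\right) \left(-41\right) + 6 = \left(-8\right) \left(-41\right) + 6 = 328 + 6 = 334$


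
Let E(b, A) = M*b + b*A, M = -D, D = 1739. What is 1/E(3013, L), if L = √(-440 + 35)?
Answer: -1739/9112896838 - 9*I*√5/9112896838 ≈ -1.9083e-7 - 2.2084e-9*I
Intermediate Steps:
M = -1739 (M = -1*1739 = -1739)
L = 9*I*√5 (L = √(-405) = 9*I*√5 ≈ 20.125*I)
E(b, A) = -1739*b + A*b (E(b, A) = -1739*b + b*A = -1739*b + A*b)
1/E(3013, L) = 1/(3013*(-1739 + 9*I*√5)) = 1/(-5239607 + 27117*I*√5)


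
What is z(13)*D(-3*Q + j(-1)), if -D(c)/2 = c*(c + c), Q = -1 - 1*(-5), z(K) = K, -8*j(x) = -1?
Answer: -117325/16 ≈ -7332.8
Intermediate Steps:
j(x) = 1/8 (j(x) = -1/8*(-1) = 1/8)
Q = 4 (Q = -1 + 5 = 4)
D(c) = -4*c**2 (D(c) = -2*c*(c + c) = -2*c*2*c = -4*c**2)
z(13)*D(-3*Q + j(-1)) = 13*(-4*(-3*4 + 1/8)**2) = 13*(-4*(-12 + 1/8)**2) = 13*(-4*(-95/8)**2) = 13*(-4*9025/64) = 13*(-9025/16) = -117325/16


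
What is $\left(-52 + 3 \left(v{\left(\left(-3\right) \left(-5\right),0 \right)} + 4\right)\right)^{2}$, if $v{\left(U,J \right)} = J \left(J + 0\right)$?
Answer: $1600$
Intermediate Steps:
$v{\left(U,J \right)} = J^{2}$ ($v{\left(U,J \right)} = J J = J^{2}$)
$\left(-52 + 3 \left(v{\left(\left(-3\right) \left(-5\right),0 \right)} + 4\right)\right)^{2} = \left(-52 + 3 \left(0^{2} + 4\right)\right)^{2} = \left(-52 + 3 \left(0 + 4\right)\right)^{2} = \left(-52 + 3 \cdot 4\right)^{2} = \left(-52 + 12\right)^{2} = \left(-40\right)^{2} = 1600$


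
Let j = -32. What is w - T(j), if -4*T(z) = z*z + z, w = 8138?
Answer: 8386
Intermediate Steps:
T(z) = -z/4 - z²/4 (T(z) = -(z*z + z)/4 = -(z² + z)/4 = -(z + z²)/4 = -z/4 - z²/4)
w - T(j) = 8138 - (-1)*(-32)*(1 - 32)/4 = 8138 - (-1)*(-32)*(-31)/4 = 8138 - 1*(-248) = 8138 + 248 = 8386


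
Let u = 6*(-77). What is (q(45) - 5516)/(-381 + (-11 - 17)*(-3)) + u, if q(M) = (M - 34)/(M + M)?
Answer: -11852831/26730 ≈ -443.43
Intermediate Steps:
u = -462
q(M) = (-34 + M)/(2*M) (q(M) = (-34 + M)/((2*M)) = (-34 + M)*(1/(2*M)) = (-34 + M)/(2*M))
(q(45) - 5516)/(-381 + (-11 - 17)*(-3)) + u = ((½)*(-34 + 45)/45 - 5516)/(-381 + (-11 - 17)*(-3)) - 462 = ((½)*(1/45)*11 - 5516)/(-381 - 28*(-3)) - 462 = (11/90 - 5516)/(-381 + 84) - 462 = -496429/90/(-297) - 462 = -496429/90*(-1/297) - 462 = 496429/26730 - 462 = -11852831/26730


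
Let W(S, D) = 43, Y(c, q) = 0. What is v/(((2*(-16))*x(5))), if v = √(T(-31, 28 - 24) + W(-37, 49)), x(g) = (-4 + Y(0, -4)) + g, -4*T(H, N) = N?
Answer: -√42/32 ≈ -0.20252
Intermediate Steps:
T(H, N) = -N/4
x(g) = -4 + g (x(g) = (-4 + 0) + g = -4 + g)
v = √42 (v = √(-(28 - 24)/4 + 43) = √(-¼*4 + 43) = √(-1 + 43) = √42 ≈ 6.4807)
v/(((2*(-16))*x(5))) = √42/(((2*(-16))*(-4 + 5))) = √42/((-32*1)) = √42/(-32) = √42*(-1/32) = -√42/32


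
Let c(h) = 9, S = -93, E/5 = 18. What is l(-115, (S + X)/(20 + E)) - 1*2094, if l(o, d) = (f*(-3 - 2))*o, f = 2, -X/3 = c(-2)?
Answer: -944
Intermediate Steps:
E = 90 (E = 5*18 = 90)
X = -27 (X = -3*9 = -27)
l(o, d) = -10*o (l(o, d) = (2*(-3 - 2))*o = (2*(-5))*o = -10*o)
l(-115, (S + X)/(20 + E)) - 1*2094 = -10*(-115) - 1*2094 = 1150 - 2094 = -944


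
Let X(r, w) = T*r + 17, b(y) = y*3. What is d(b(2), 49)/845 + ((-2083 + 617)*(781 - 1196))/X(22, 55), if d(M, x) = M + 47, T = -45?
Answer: -514037981/822185 ≈ -625.21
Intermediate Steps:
b(y) = 3*y
d(M, x) = 47 + M
X(r, w) = 17 - 45*r (X(r, w) = -45*r + 17 = 17 - 45*r)
d(b(2), 49)/845 + ((-2083 + 617)*(781 - 1196))/X(22, 55) = (47 + 3*2)/845 + ((-2083 + 617)*(781 - 1196))/(17 - 45*22) = (47 + 6)*(1/845) + (-1466*(-415))/(17 - 990) = 53*(1/845) + 608390/(-973) = 53/845 + 608390*(-1/973) = 53/845 - 608390/973 = -514037981/822185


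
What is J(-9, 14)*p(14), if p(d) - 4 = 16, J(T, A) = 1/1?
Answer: 20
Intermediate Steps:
J(T, A) = 1
p(d) = 20 (p(d) = 4 + 16 = 20)
J(-9, 14)*p(14) = 1*20 = 20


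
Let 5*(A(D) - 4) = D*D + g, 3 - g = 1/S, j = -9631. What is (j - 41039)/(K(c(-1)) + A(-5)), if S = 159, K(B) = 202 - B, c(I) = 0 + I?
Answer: -20141325/84508 ≈ -238.34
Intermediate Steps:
c(I) = I
g = 476/159 (g = 3 - 1/159 = 476/159 ≈ 2.9937)
A(D) = 3656/795 + D**2/5 (A(D) = 4 + (D*D + 476/159)/5 = 4 + (D**2 + 476/159)/5 = 4 + (476/159 + D**2)/5 = 4 + (476/795 + D**2/5) = 3656/795 + D**2/5)
(j - 41039)/(K(c(-1)) + A(-5)) = (-9631 - 41039)/((202 - 1*(-1)) + (3656/795 + (1/5)*(-5)**2)) = -50670/((202 + 1) + (3656/795 + (1/5)*25)) = -50670/(203 + (3656/795 + 5)) = -50670/(203 + 7631/795) = -50670/169016/795 = -50670*795/169016 = -20141325/84508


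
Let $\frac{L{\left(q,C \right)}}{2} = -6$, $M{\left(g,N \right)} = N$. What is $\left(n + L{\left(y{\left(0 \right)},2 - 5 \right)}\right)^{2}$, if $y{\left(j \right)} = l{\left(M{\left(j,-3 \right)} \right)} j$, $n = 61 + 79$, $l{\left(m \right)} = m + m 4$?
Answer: $16384$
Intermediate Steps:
$l{\left(m \right)} = 5 m$ ($l{\left(m \right)} = m + 4 m = 5 m$)
$n = 140$
$y{\left(j \right)} = - 15 j$ ($y{\left(j \right)} = 5 \left(-3\right) j = - 15 j$)
$L{\left(q,C \right)} = -12$ ($L{\left(q,C \right)} = 2 \left(-6\right) = -12$)
$\left(n + L{\left(y{\left(0 \right)},2 - 5 \right)}\right)^{2} = \left(140 - 12\right)^{2} = 128^{2} = 16384$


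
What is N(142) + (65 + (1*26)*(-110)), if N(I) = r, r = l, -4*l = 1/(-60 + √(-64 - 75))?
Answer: -10450490/3739 + I*√139/14956 ≈ -2795.0 + 0.0007883*I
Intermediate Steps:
l = -1/(4*(-60 + I*√139)) (l = -1/(4*(-60 + √(-64 - 75))) = -1/(4*(-60 + √(-139))) = -1/(4*(-60 + I*√139)) ≈ 0.0040118 + 0.0007883*I)
r = 15/3739 + I*√139/14956 ≈ 0.0040118 + 0.0007883*I
N(I) = 15/3739 + I*√139/14956
N(142) + (65 + (1*26)*(-110)) = (15/3739 + I*√139/14956) + (65 + (1*26)*(-110)) = (15/3739 + I*√139/14956) + (65 + 26*(-110)) = (15/3739 + I*√139/14956) + (65 - 2860) = (15/3739 + I*√139/14956) - 2795 = -10450490/3739 + I*√139/14956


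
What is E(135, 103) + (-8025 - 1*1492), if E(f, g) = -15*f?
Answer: -11542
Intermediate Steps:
E(135, 103) + (-8025 - 1*1492) = -15*135 + (-8025 - 1*1492) = -2025 + (-8025 - 1492) = -2025 - 9517 = -11542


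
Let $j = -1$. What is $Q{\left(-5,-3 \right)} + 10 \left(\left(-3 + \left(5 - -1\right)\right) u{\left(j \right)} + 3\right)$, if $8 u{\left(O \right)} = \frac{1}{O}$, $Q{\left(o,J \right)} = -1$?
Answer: $\frac{101}{4} \approx 25.25$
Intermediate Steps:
$u{\left(O \right)} = \frac{1}{8 O}$
$Q{\left(-5,-3 \right)} + 10 \left(\left(-3 + \left(5 - -1\right)\right) u{\left(j \right)} + 3\right) = -1 + 10 \left(\left(-3 + \left(5 - -1\right)\right) \frac{1}{8 \left(-1\right)} + 3\right) = -1 + 10 \left(\left(-3 + \left(5 + 1\right)\right) \frac{1}{8} \left(-1\right) + 3\right) = -1 + 10 \left(\left(-3 + 6\right) \left(- \frac{1}{8}\right) + 3\right) = -1 + 10 \left(3 \left(- \frac{1}{8}\right) + 3\right) = -1 + 10 \left(- \frac{3}{8} + 3\right) = -1 + 10 \cdot \frac{21}{8} = -1 + \frac{105}{4} = \frac{101}{4}$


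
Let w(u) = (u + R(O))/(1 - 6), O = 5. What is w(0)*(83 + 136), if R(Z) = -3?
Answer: 657/5 ≈ 131.40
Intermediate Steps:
w(u) = 3/5 - u/5 (w(u) = (u - 3)/(1 - 6) = (-3 + u)/(-5) = (-3 + u)*(-1/5) = 3/5 - u/5)
w(0)*(83 + 136) = (3/5 - 1/5*0)*(83 + 136) = (3/5 + 0)*219 = (3/5)*219 = 657/5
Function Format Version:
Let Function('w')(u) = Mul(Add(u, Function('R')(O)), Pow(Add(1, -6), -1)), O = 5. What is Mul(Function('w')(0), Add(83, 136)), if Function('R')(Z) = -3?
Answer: Rational(657, 5) ≈ 131.40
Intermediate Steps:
Function('w')(u) = Add(Rational(3, 5), Mul(Rational(-1, 5), u)) (Function('w')(u) = Mul(Add(u, -3), Pow(Add(1, -6), -1)) = Mul(Add(-3, u), Pow(-5, -1)) = Mul(Add(-3, u), Rational(-1, 5)) = Add(Rational(3, 5), Mul(Rational(-1, 5), u)))
Mul(Function('w')(0), Add(83, 136)) = Mul(Add(Rational(3, 5), Mul(Rational(-1, 5), 0)), Add(83, 136)) = Mul(Add(Rational(3, 5), 0), 219) = Mul(Rational(3, 5), 219) = Rational(657, 5)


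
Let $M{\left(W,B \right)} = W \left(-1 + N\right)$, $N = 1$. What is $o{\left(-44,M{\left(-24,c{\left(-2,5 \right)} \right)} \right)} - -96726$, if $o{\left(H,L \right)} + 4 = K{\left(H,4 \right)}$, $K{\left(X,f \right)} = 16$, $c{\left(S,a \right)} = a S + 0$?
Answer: $96738$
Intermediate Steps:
$c{\left(S,a \right)} = S a$ ($c{\left(S,a \right)} = S a + 0 = S a$)
$M{\left(W,B \right)} = 0$ ($M{\left(W,B \right)} = W \left(-1 + 1\right) = W 0 = 0$)
$o{\left(H,L \right)} = 12$ ($o{\left(H,L \right)} = -4 + 16 = 12$)
$o{\left(-44,M{\left(-24,c{\left(-2,5 \right)} \right)} \right)} - -96726 = 12 - -96726 = 12 + 96726 = 96738$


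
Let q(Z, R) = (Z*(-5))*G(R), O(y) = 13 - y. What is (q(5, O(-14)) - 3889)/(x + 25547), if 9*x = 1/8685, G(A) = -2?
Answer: -300075435/1996881256 ≈ -0.15027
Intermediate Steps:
q(Z, R) = 10*Z (q(Z, R) = (Z*(-5))*(-2) = -5*Z*(-2) = 10*Z)
x = 1/78165 (x = (1/9)/8685 = (1/9)*(1/8685) = 1/78165 ≈ 1.2793e-5)
(q(5, O(-14)) - 3889)/(x + 25547) = (10*5 - 3889)/(1/78165 + 25547) = (50 - 3889)/(1996881256/78165) = -3839*78165/1996881256 = -300075435/1996881256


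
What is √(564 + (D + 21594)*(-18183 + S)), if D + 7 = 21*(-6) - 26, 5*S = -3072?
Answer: I*√402921705 ≈ 20073.0*I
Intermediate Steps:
S = -3072/5 (S = (⅕)*(-3072) = -3072/5 ≈ -614.40)
D = -159 (D = -7 + (21*(-6) - 26) = -7 + (-126 - 26) = -7 - 152 = -159)
√(564 + (D + 21594)*(-18183 + S)) = √(564 + (-159 + 21594)*(-18183 - 3072/5)) = √(564 + 21435*(-93987/5)) = √(564 - 402922269) = √(-402921705) = I*√402921705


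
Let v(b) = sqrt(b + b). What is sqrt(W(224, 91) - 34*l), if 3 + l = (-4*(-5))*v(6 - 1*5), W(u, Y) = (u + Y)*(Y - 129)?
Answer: 2*sqrt(-2967 - 170*sqrt(2)) ≈ 113.27*I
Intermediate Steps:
v(b) = sqrt(2)*sqrt(b) (v(b) = sqrt(2*b) = sqrt(2)*sqrt(b))
W(u, Y) = (-129 + Y)*(Y + u) (W(u, Y) = (Y + u)*(-129 + Y) = (-129 + Y)*(Y + u))
l = -3 + 20*sqrt(2) (l = -3 + (-4*(-5))*(sqrt(2)*sqrt(6 - 1*5)) = -3 + 20*(sqrt(2)*sqrt(6 - 5)) = -3 + 20*(sqrt(2)*sqrt(1)) = -3 + 20*(sqrt(2)*1) = -3 + 20*sqrt(2) ≈ 25.284)
sqrt(W(224, 91) - 34*l) = sqrt((91**2 - 129*91 - 129*224 + 91*224) - 34*(-3 + 20*sqrt(2))) = sqrt((8281 - 11739 - 28896 + 20384) + (102 - 680*sqrt(2))) = sqrt(-11970 + (102 - 680*sqrt(2))) = sqrt(-11868 - 680*sqrt(2))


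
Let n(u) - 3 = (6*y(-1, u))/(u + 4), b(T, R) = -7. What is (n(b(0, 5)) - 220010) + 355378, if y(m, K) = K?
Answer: 135385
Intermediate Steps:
n(u) = 3 + 6*u/(4 + u) (n(u) = 3 + (6*u)/(u + 4) = 3 + (6*u)/(4 + u) = 3 + 6*u/(4 + u))
(n(b(0, 5)) - 220010) + 355378 = (3*(4 + 3*(-7))/(4 - 7) - 220010) + 355378 = (3*(4 - 21)/(-3) - 220010) + 355378 = (3*(-⅓)*(-17) - 220010) + 355378 = (17 - 220010) + 355378 = -219993 + 355378 = 135385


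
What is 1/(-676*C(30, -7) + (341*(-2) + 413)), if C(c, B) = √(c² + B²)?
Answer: 269/433597863 - 676*√949/433597863 ≈ -4.7407e-5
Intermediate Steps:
C(c, B) = √(B² + c²)
1/(-676*C(30, -7) + (341*(-2) + 413)) = 1/(-676*√((-7)² + 30²) + (341*(-2) + 413)) = 1/(-676*√(49 + 900) + (-682 + 413)) = 1/(-676*√949 - 269) = 1/(-269 - 676*√949)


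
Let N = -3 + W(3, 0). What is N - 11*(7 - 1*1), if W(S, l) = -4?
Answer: -73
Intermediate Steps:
N = -7 (N = -3 - 4 = -7)
N - 11*(7 - 1*1) = -7 - 11*(7 - 1*1) = -7 - 11*(7 - 1) = -7 - 11*6 = -7 - 66 = -73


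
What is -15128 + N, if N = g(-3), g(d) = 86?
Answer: -15042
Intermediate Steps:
N = 86
-15128 + N = -15128 + 86 = -15042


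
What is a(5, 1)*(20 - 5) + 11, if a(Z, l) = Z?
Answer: 86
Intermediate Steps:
a(5, 1)*(20 - 5) + 11 = 5*(20 - 5) + 11 = 5*15 + 11 = 75 + 11 = 86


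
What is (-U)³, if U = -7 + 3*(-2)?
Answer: 2197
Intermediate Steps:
U = -13 (U = -7 - 6 = -13)
(-U)³ = (-1*(-13))³ = 13³ = 2197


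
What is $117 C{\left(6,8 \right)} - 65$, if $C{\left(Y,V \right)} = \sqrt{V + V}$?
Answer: $403$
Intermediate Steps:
$C{\left(Y,V \right)} = \sqrt{2} \sqrt{V}$ ($C{\left(Y,V \right)} = \sqrt{2 V} = \sqrt{2} \sqrt{V}$)
$117 C{\left(6,8 \right)} - 65 = 117 \sqrt{2} \sqrt{8} - 65 = 117 \sqrt{2} \cdot 2 \sqrt{2} - 65 = 117 \cdot 4 - 65 = 468 - 65 = 403$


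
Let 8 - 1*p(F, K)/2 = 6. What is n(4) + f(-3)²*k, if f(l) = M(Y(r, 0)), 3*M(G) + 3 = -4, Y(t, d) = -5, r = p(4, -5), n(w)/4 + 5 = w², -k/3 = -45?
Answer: 779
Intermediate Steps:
k = 135 (k = -3*(-45) = 135)
p(F, K) = 4 (p(F, K) = 16 - 2*6 = 16 - 12 = 4)
n(w) = -20 + 4*w²
r = 4
M(G) = -7/3 (M(G) = -1 + (⅓)*(-4) = -1 - 4/3 = -7/3)
f(l) = -7/3
n(4) + f(-3)²*k = (-20 + 4*4²) + (-7/3)²*135 = (-20 + 4*16) + (49/9)*135 = (-20 + 64) + 735 = 44 + 735 = 779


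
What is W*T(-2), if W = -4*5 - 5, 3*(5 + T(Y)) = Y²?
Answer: 275/3 ≈ 91.667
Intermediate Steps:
T(Y) = -5 + Y²/3
W = -25 (W = -20 - 5 = -25)
W*T(-2) = -25*(-5 + (⅓)*(-2)²) = -25*(-5 + (⅓)*4) = -25*(-5 + 4/3) = -25*(-11/3) = 275/3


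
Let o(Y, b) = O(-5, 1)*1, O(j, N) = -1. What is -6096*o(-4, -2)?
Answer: 6096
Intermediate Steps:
o(Y, b) = -1 (o(Y, b) = -1*1 = -1)
-6096*o(-4, -2) = -6096*(-1) = 6096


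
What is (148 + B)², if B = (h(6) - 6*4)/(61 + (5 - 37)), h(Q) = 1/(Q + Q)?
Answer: 2623181089/121104 ≈ 21661.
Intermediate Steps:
h(Q) = 1/(2*Q)
B = -287/348 (B = ((½)/6 - 6*4)/(61 + (5 - 37)) = ((½)*(⅙) - 24)/(61 - 32) = (1/12 - 24)/29 = -287/12*1/29 = -287/348 ≈ -0.82471)
(148 + B)² = (148 - 287/348)² = (51217/348)² = 2623181089/121104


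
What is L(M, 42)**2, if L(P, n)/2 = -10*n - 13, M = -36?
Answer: 749956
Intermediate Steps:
L(P, n) = -26 - 20*n (L(P, n) = 2*(-10*n - 13) = 2*(-13 - 10*n) = -26 - 20*n)
L(M, 42)**2 = (-26 - 20*42)**2 = (-26 - 840)**2 = (-866)**2 = 749956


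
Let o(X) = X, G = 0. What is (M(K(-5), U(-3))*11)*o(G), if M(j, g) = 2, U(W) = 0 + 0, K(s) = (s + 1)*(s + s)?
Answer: 0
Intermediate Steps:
K(s) = 2*s*(1 + s) (K(s) = (1 + s)*(2*s) = 2*s*(1 + s))
U(W) = 0
(M(K(-5), U(-3))*11)*o(G) = (2*11)*0 = 22*0 = 0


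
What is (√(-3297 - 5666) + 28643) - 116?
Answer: 28527 + I*√8963 ≈ 28527.0 + 94.673*I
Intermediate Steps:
(√(-3297 - 5666) + 28643) - 116 = (√(-8963) + 28643) - 116 = (I*√8963 + 28643) - 116 = (28643 + I*√8963) - 116 = 28527 + I*√8963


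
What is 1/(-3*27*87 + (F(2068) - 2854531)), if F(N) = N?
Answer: -1/2859510 ≈ -3.4971e-7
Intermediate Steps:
1/(-3*27*87 + (F(2068) - 2854531)) = 1/(-3*27*87 + (2068 - 2854531)) = 1/(-81*87 - 2852463) = 1/(-7047 - 2852463) = 1/(-2859510) = -1/2859510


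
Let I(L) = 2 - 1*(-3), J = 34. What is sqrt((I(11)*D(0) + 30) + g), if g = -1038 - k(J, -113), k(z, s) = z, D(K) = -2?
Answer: 2*I*sqrt(263) ≈ 32.435*I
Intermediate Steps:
I(L) = 5 (I(L) = 2 + 3 = 5)
g = -1072 (g = -1038 - 1*34 = -1038 - 34 = -1072)
sqrt((I(11)*D(0) + 30) + g) = sqrt((5*(-2) + 30) - 1072) = sqrt((-10 + 30) - 1072) = sqrt(20 - 1072) = sqrt(-1052) = 2*I*sqrt(263)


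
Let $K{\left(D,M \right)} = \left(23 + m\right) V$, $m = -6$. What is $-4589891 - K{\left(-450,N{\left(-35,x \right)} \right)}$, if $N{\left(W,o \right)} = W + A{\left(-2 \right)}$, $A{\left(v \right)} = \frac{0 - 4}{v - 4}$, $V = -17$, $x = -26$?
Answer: $-4589602$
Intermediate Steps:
$A{\left(v \right)} = - \frac{4}{-4 + v}$
$N{\left(W,o \right)} = \frac{2}{3} + W$ ($N{\left(W,o \right)} = W - \frac{4}{-4 - 2} = W - \frac{4}{-6} = W - - \frac{2}{3} = W + \frac{2}{3} = \frac{2}{3} + W$)
$K{\left(D,M \right)} = -289$ ($K{\left(D,M \right)} = \left(23 - 6\right) \left(-17\right) = 17 \left(-17\right) = -289$)
$-4589891 - K{\left(-450,N{\left(-35,x \right)} \right)} = -4589891 - -289 = -4589891 + 289 = -4589602$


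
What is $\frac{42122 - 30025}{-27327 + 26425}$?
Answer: $- \frac{12097}{902} \approx -13.411$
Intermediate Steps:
$\frac{42122 - 30025}{-27327 + 26425} = \frac{12097}{-902} = 12097 \left(- \frac{1}{902}\right) = - \frac{12097}{902}$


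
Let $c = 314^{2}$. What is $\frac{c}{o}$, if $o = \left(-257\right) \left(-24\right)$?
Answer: $\frac{24649}{1542} \approx 15.985$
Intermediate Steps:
$o = 6168$
$c = 98596$
$\frac{c}{o} = \frac{98596}{6168} = 98596 \cdot \frac{1}{6168} = \frac{24649}{1542}$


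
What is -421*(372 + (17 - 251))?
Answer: -58098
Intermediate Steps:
-421*(372 + (17 - 251)) = -421*(372 - 234) = -421*138 = -58098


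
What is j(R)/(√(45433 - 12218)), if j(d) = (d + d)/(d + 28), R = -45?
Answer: 18*√33215/112931 ≈ 0.029049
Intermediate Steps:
j(d) = 2*d/(28 + d) (j(d) = (2*d)/(28 + d) = 2*d/(28 + d))
j(R)/(√(45433 - 12218)) = (2*(-45)/(28 - 45))/(√(45433 - 12218)) = (2*(-45)/(-17))/(√33215) = (2*(-45)*(-1/17))*(√33215/33215) = 90*(√33215/33215)/17 = 18*√33215/112931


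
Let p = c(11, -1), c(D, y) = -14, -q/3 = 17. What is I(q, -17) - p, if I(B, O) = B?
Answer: -37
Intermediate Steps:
q = -51 (q = -3*17 = -51)
p = -14
I(q, -17) - p = -51 - 1*(-14) = -51 + 14 = -37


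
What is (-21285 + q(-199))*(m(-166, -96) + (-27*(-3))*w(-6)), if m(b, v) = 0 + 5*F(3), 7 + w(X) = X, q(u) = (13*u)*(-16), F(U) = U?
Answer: -20871066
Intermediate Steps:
q(u) = -208*u
w(X) = -7 + X
m(b, v) = 15 (m(b, v) = 0 + 5*3 = 0 + 15 = 15)
(-21285 + q(-199))*(m(-166, -96) + (-27*(-3))*w(-6)) = (-21285 - 208*(-199))*(15 + (-27*(-3))*(-7 - 6)) = (-21285 + 41392)*(15 + 81*(-13)) = 20107*(15 - 1053) = 20107*(-1038) = -20871066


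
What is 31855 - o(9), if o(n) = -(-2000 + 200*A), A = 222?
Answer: 74255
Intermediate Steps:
o(n) = -42400 (o(n) = -200/(1/(222 - 10)) = -200/(1/212) = -200/1/212 = -200*212 = -42400)
31855 - o(9) = 31855 - 1*(-42400) = 31855 + 42400 = 74255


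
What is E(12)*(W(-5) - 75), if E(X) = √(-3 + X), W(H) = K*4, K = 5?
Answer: -165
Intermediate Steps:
W(H) = 20 (W(H) = 5*4 = 20)
E(12)*(W(-5) - 75) = √(-3 + 12)*(20 - 75) = √9*(-55) = 3*(-55) = -165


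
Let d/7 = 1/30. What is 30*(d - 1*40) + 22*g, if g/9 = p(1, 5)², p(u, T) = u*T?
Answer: 3757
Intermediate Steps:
p(u, T) = T*u
g = 225 (g = 9*(5*1)² = 9*5² = 9*25 = 225)
d = 7/30 ≈ 0.23333
30*(d - 1*40) + 22*g = 30*(7/30 - 1*40) + 22*225 = 30*(7/30 - 40) + 4950 = 30*(-1193/30) + 4950 = -1193 + 4950 = 3757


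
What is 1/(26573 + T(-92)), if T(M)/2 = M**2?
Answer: 1/43501 ≈ 2.2988e-5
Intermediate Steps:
T(M) = 2*M**2
1/(26573 + T(-92)) = 1/(26573 + 2*(-92)**2) = 1/(26573 + 2*8464) = 1/(26573 + 16928) = 1/43501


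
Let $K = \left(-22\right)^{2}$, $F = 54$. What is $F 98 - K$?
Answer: $4808$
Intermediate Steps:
$K = 484$
$F 98 - K = 54 \cdot 98 - 484 = 5292 - 484 = 4808$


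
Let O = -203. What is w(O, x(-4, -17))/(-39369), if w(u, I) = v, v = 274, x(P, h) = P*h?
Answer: -274/39369 ≈ -0.0069598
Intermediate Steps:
w(u, I) = 274
w(O, x(-4, -17))/(-39369) = 274/(-39369) = 274*(-1/39369) = -274/39369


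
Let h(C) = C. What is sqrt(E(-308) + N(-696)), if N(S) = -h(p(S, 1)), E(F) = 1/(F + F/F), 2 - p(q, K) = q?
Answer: I*sqrt(65786109)/307 ≈ 26.42*I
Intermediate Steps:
p(q, K) = 2 - q
E(F) = 1/(1 + F) (E(F) = 1/(F + 1) = 1/(1 + F))
N(S) = -2 + S (N(S) = -(2 - S) = -2 + S)
sqrt(E(-308) + N(-696)) = sqrt(1/(1 - 308) + (-2 - 696)) = sqrt(1/(-307) - 698) = sqrt(-1/307 - 698) = sqrt(-214287/307) = I*sqrt(65786109)/307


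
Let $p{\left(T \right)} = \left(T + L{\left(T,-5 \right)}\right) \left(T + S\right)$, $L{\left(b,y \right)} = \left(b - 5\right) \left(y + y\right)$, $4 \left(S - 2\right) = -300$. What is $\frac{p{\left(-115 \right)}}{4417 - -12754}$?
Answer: $- \frac{29140}{2453} \approx -11.879$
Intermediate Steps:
$S = -73$ ($S = 2 + \frac{1}{4} \left(-300\right) = 2 - 75 = -73$)
$L{\left(b,y \right)} = 2 y \left(-5 + b\right)$ ($L{\left(b,y \right)} = \left(-5 + b\right) 2 y = 2 y \left(-5 + b\right)$)
$p{\left(T \right)} = \left(-73 + T\right) \left(50 - 9 T\right)$ ($p{\left(T \right)} = \left(T + 2 \left(-5\right) \left(-5 + T\right)\right) \left(T - 73\right) = \left(T - \left(-50 + 10 T\right)\right) \left(-73 + T\right) = \left(50 - 9 T\right) \left(-73 + T\right) = \left(-73 + T\right) \left(50 - 9 T\right)$)
$\frac{p{\left(-115 \right)}}{4417 - -12754} = \frac{-3650 - 9 \left(-115\right)^{2} + 707 \left(-115\right)}{4417 - -12754} = \frac{-3650 - 119025 - 81305}{4417 + 12754} = \frac{-3650 - 119025 - 81305}{17171} = \left(-203980\right) \frac{1}{17171} = - \frac{29140}{2453}$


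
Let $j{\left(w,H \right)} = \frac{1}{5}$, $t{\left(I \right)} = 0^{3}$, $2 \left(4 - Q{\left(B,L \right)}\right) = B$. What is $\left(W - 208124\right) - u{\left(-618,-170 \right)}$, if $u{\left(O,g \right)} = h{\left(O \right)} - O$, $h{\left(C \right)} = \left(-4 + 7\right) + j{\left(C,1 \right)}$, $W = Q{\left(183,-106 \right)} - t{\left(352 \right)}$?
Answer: $- \frac{2088327}{10} \approx -2.0883 \cdot 10^{5}$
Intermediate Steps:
$Q{\left(B,L \right)} = 4 - \frac{B}{2}$
$t{\left(I \right)} = 0$
$W = - \frac{175}{2}$ ($W = \left(4 - \frac{183}{2}\right) - 0 = \left(4 - \frac{183}{2}\right) + 0 = - \frac{175}{2} + 0 = - \frac{175}{2} \approx -87.5$)
$j{\left(w,H \right)} = \frac{1}{5}$
$h{\left(C \right)} = \frac{16}{5}$ ($h{\left(C \right)} = \left(-4 + 7\right) + \frac{1}{5} = 3 + \frac{1}{5} = \frac{16}{5}$)
$u{\left(O,g \right)} = \frac{16}{5} - O$
$\left(W - 208124\right) - u{\left(-618,-170 \right)} = \left(- \frac{175}{2} - 208124\right) - \left(\frac{16}{5} - -618\right) = - \frac{416423}{2} - \left(\frac{16}{5} + 618\right) = - \frac{416423}{2} - \frac{3106}{5} = - \frac{2088327}{10}$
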